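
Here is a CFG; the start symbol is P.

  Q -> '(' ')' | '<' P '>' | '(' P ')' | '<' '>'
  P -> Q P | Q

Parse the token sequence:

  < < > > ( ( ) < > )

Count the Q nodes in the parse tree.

[P [Q < [P [Q < >]] >] [P [Q ( [P [Q ( )] [P [Q < >]]] )]]]

5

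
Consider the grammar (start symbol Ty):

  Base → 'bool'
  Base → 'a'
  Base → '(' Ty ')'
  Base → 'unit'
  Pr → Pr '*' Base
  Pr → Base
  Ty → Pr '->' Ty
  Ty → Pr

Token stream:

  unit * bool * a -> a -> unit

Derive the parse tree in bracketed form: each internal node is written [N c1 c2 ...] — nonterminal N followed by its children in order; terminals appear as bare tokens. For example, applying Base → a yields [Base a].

[Ty [Pr [Pr [Pr [Base unit]] * [Base bool]] * [Base a]] -> [Ty [Pr [Base a]] -> [Ty [Pr [Base unit]]]]]

Ty
Pr -> Ty
Pr * Base -> Ty
Pr * Base * Base -> Ty
Base * Base * Base -> Ty
unit * Base * Base -> Ty
unit * bool * Base -> Ty
unit * bool * a -> Ty
unit * bool * a -> Pr -> Ty
unit * bool * a -> Base -> Ty
unit * bool * a -> a -> Ty
unit * bool * a -> a -> Pr
unit * bool * a -> a -> Base
unit * bool * a -> a -> unit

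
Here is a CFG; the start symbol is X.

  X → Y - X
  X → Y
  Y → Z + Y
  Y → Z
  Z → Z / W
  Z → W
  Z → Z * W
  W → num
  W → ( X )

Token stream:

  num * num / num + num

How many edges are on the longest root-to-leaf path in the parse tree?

[X [Y [Z [Z [Z [W num]] * [W num]] / [W num]] + [Y [Z [W num]]]]]

6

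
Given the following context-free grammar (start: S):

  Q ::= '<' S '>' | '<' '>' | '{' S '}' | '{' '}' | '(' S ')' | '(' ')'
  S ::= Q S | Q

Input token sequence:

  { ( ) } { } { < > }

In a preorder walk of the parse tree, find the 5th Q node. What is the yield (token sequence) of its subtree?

[S [Q { [S [Q ( )]] }] [S [Q { }] [S [Q { [S [Q < >]] }]]]]

< >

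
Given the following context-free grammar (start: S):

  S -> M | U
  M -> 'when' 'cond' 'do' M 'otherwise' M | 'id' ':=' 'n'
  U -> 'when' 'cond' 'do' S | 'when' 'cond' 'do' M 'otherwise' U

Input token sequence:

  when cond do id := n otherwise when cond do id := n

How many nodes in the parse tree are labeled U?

2

[S [U when cond do [M id := n] otherwise [U when cond do [S [M id := n]]]]]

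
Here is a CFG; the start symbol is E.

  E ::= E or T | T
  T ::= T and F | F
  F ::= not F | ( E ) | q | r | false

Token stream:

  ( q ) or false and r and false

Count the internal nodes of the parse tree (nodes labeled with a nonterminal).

[E [E [T [F ( [E [T [F q]]] )]]] or [T [T [T [F false]] and [F r]] and [F false]]]

13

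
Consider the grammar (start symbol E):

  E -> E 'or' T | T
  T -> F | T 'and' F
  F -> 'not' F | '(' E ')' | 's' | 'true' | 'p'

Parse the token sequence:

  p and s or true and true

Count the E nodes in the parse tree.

2

[E [E [T [T [F p]] and [F s]]] or [T [T [F true]] and [F true]]]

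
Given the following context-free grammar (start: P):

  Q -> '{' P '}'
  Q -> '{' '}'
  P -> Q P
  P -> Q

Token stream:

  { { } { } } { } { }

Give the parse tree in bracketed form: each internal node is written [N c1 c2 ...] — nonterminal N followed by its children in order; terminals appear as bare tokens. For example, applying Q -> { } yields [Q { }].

[P [Q { [P [Q { }] [P [Q { }]]] }] [P [Q { }] [P [Q { }]]]]

P
Q P
{ P } P
{ Q P } P
{ { } P } P
{ { } Q } P
{ { } { } } P
{ { } { } } Q P
{ { } { } } { } P
{ { } { } } { } Q
{ { } { } } { } { }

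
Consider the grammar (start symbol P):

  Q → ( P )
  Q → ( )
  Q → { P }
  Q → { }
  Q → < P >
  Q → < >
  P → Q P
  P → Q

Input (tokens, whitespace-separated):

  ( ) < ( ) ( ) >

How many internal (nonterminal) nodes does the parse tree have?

8

[P [Q ( )] [P [Q < [P [Q ( )] [P [Q ( )]]] >]]]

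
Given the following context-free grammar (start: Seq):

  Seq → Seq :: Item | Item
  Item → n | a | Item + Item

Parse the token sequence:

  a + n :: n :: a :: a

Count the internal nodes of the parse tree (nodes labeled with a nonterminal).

[Seq [Seq [Seq [Seq [Item [Item a] + [Item n]]] :: [Item n]] :: [Item a]] :: [Item a]]

10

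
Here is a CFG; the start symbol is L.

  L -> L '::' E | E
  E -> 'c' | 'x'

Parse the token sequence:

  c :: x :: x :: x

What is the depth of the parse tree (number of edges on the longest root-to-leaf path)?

5

[L [L [L [L [E c]] :: [E x]] :: [E x]] :: [E x]]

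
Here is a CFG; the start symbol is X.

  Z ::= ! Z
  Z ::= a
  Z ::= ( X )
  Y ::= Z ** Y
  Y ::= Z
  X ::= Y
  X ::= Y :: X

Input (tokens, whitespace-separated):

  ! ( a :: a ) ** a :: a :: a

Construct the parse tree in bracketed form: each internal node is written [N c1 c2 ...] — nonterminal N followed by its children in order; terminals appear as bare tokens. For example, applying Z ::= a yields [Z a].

X
Y :: X
Z ** Y :: X
! Z ** Y :: X
! ( X ) ** Y :: X
! ( Y :: X ) ** Y :: X
! ( Z :: X ) ** Y :: X
! ( a :: X ) ** Y :: X
! ( a :: Y ) ** Y :: X
! ( a :: Z ) ** Y :: X
! ( a :: a ) ** Y :: X
! ( a :: a ) ** Z :: X
! ( a :: a ) ** a :: X
! ( a :: a ) ** a :: Y :: X
! ( a :: a ) ** a :: Z :: X
! ( a :: a ) ** a :: a :: X
! ( a :: a ) ** a :: a :: Y
! ( a :: a ) ** a :: a :: Z
! ( a :: a ) ** a :: a :: a

[X [Y [Z ! [Z ( [X [Y [Z a]] :: [X [Y [Z a]]]] )]] ** [Y [Z a]]] :: [X [Y [Z a]] :: [X [Y [Z a]]]]]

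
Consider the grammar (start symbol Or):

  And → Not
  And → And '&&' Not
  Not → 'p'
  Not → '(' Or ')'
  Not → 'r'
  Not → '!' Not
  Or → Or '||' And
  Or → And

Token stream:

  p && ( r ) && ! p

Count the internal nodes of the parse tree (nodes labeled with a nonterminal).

11

[Or [And [And [And [Not p]] && [Not ( [Or [And [Not r]]] )]] && [Not ! [Not p]]]]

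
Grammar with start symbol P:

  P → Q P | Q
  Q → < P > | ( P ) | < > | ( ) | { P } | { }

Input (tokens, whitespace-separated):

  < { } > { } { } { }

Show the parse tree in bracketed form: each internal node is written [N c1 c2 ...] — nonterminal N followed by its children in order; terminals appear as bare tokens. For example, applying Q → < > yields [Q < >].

[P [Q < [P [Q { }]] >] [P [Q { }] [P [Q { }] [P [Q { }]]]]]

P
Q P
< P > P
< Q > P
< { } > P
< { } > Q P
< { } > { } P
< { } > { } Q P
< { } > { } { } P
< { } > { } { } Q
< { } > { } { } { }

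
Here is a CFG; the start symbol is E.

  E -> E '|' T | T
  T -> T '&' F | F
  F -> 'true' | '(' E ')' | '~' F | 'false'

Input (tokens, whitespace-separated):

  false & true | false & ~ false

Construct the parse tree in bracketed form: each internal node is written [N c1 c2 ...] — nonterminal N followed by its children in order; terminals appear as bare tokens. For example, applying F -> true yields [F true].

E
E | T
T | T
T & F | T
F & F | T
false & F | T
false & true | T
false & true | T & F
false & true | F & F
false & true | false & F
false & true | false & ~ F
false & true | false & ~ false

[E [E [T [T [F false]] & [F true]]] | [T [T [F false]] & [F ~ [F false]]]]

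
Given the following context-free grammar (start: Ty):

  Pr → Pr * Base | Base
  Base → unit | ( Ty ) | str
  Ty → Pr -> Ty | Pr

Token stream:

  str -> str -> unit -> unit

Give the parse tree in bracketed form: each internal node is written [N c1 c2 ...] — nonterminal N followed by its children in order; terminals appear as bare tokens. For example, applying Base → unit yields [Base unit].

[Ty [Pr [Base str]] -> [Ty [Pr [Base str]] -> [Ty [Pr [Base unit]] -> [Ty [Pr [Base unit]]]]]]

Ty
Pr -> Ty
Base -> Ty
str -> Ty
str -> Pr -> Ty
str -> Base -> Ty
str -> str -> Ty
str -> str -> Pr -> Ty
str -> str -> Base -> Ty
str -> str -> unit -> Ty
str -> str -> unit -> Pr
str -> str -> unit -> Base
str -> str -> unit -> unit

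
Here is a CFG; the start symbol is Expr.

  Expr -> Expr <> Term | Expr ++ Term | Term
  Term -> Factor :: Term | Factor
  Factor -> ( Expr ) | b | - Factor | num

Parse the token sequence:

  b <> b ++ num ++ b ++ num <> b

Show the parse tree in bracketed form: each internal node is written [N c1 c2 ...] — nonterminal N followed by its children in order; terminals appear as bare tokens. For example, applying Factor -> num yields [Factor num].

Expr
Expr <> Term
Expr ++ Term <> Term
Expr ++ Term ++ Term <> Term
Expr ++ Term ++ Term ++ Term <> Term
Expr <> Term ++ Term ++ Term ++ Term <> Term
Term <> Term ++ Term ++ Term ++ Term <> Term
Factor <> Term ++ Term ++ Term ++ Term <> Term
b <> Term ++ Term ++ Term ++ Term <> Term
b <> Factor ++ Term ++ Term ++ Term <> Term
b <> b ++ Term ++ Term ++ Term <> Term
b <> b ++ Factor ++ Term ++ Term <> Term
b <> b ++ num ++ Term ++ Term <> Term
b <> b ++ num ++ Factor ++ Term <> Term
b <> b ++ num ++ b ++ Term <> Term
b <> b ++ num ++ b ++ Factor <> Term
b <> b ++ num ++ b ++ num <> Term
b <> b ++ num ++ b ++ num <> Factor
b <> b ++ num ++ b ++ num <> b

[Expr [Expr [Expr [Expr [Expr [Expr [Term [Factor b]]] <> [Term [Factor b]]] ++ [Term [Factor num]]] ++ [Term [Factor b]]] ++ [Term [Factor num]]] <> [Term [Factor b]]]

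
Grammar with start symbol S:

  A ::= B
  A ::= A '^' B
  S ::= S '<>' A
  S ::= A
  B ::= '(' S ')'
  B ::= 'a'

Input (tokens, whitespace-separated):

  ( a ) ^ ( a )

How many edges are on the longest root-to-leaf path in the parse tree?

[S [A [A [B ( [S [A [B a]]] )]] ^ [B ( [S [A [B a]]] )]]]

7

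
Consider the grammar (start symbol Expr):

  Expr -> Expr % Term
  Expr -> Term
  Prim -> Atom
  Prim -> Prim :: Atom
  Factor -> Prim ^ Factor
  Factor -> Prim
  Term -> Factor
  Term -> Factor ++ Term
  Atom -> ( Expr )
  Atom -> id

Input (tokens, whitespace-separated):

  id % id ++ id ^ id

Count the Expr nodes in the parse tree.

2

[Expr [Expr [Term [Factor [Prim [Atom id]]]]] % [Term [Factor [Prim [Atom id]]] ++ [Term [Factor [Prim [Atom id]] ^ [Factor [Prim [Atom id]]]]]]]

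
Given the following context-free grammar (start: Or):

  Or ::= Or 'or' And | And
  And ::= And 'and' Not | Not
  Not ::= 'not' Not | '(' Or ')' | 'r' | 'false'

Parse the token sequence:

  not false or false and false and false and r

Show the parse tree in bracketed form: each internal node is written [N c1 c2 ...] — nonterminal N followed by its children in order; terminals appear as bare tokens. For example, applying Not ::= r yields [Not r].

[Or [Or [And [Not not [Not false]]]] or [And [And [And [And [Not false]] and [Not false]] and [Not false]] and [Not r]]]

Or
Or or And
And or And
Not or And
not Not or And
not false or And
not false or And and Not
not false or And and Not and Not
not false or And and Not and Not and Not
not false or Not and Not and Not and Not
not false or false and Not and Not and Not
not false or false and false and Not and Not
not false or false and false and false and Not
not false or false and false and false and r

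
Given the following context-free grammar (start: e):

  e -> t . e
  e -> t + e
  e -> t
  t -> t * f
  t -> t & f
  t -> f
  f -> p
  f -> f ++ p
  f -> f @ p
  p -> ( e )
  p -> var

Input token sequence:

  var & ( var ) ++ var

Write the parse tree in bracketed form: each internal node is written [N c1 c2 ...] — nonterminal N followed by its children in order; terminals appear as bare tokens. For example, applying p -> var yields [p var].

[e [t [t [f [p var]]] & [f [f [p ( [e [t [f [p var]]]] )]] ++ [p var]]]]

e
t
t & f
f & f
p & f
var & f
var & f ++ p
var & p ++ p
var & ( e ) ++ p
var & ( t ) ++ p
var & ( f ) ++ p
var & ( p ) ++ p
var & ( var ) ++ p
var & ( var ) ++ var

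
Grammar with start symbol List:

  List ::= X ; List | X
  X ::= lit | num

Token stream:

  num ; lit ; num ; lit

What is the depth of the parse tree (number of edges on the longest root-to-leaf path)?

[List [X num] ; [List [X lit] ; [List [X num] ; [List [X lit]]]]]

5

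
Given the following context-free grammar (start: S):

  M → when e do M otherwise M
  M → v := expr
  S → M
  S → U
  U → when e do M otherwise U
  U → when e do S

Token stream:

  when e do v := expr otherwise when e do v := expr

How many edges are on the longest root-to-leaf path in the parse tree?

[S [U when e do [M v := expr] otherwise [U when e do [S [M v := expr]]]]]

5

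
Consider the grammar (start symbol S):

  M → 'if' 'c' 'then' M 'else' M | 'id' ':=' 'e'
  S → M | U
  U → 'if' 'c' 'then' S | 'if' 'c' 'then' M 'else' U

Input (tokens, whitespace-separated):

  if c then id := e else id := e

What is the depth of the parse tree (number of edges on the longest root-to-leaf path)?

3

[S [M if c then [M id := e] else [M id := e]]]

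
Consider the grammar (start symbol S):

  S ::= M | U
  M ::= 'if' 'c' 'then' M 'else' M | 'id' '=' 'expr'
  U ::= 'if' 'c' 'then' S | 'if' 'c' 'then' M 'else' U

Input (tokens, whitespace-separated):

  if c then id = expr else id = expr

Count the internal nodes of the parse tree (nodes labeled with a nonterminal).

[S [M if c then [M id = expr] else [M id = expr]]]

4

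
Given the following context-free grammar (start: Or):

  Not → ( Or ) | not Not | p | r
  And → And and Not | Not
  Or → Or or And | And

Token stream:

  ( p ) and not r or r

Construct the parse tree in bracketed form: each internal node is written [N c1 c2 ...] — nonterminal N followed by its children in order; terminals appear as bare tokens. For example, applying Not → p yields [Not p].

[Or [Or [And [And [Not ( [Or [And [Not p]]] )]] and [Not not [Not r]]]] or [And [Not r]]]

Or
Or or And
And or And
And and Not or And
Not and Not or And
( Or ) and Not or And
( And ) and Not or And
( Not ) and Not or And
( p ) and Not or And
( p ) and not Not or And
( p ) and not r or And
( p ) and not r or Not
( p ) and not r or r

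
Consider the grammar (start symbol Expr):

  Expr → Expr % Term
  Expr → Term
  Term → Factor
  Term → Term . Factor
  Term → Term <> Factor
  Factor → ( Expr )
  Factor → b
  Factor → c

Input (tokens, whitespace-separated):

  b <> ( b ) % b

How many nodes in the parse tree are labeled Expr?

[Expr [Expr [Term [Term [Factor b]] <> [Factor ( [Expr [Term [Factor b]]] )]]] % [Term [Factor b]]]

3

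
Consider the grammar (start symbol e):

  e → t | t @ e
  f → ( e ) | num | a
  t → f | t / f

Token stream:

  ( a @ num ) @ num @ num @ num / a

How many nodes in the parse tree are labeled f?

7

[e [t [f ( [e [t [f a]] @ [e [t [f num]]]] )]] @ [e [t [f num]] @ [e [t [f num]] @ [e [t [t [f num]] / [f a]]]]]]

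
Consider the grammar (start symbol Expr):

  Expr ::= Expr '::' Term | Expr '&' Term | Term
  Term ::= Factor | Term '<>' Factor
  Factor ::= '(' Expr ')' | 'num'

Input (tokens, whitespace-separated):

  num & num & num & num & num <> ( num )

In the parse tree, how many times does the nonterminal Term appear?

7

[Expr [Expr [Expr [Expr [Expr [Term [Factor num]]] & [Term [Factor num]]] & [Term [Factor num]]] & [Term [Factor num]]] & [Term [Term [Factor num]] <> [Factor ( [Expr [Term [Factor num]]] )]]]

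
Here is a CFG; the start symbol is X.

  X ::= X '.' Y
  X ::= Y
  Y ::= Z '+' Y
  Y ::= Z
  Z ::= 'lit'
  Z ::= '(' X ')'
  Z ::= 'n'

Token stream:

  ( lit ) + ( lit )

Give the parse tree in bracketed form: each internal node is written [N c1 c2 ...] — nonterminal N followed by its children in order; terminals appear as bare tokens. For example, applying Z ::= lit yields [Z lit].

[X [Y [Z ( [X [Y [Z lit]]] )] + [Y [Z ( [X [Y [Z lit]]] )]]]]

X
Y
Z + Y
( X ) + Y
( Y ) + Y
( Z ) + Y
( lit ) + Y
( lit ) + Z
( lit ) + ( X )
( lit ) + ( Y )
( lit ) + ( Z )
( lit ) + ( lit )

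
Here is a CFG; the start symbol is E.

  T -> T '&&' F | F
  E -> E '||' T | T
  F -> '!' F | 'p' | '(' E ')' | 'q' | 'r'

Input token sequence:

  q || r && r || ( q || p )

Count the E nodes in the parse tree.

5

[E [E [E [T [F q]]] || [T [T [F r]] && [F r]]] || [T [F ( [E [E [T [F q]]] || [T [F p]]] )]]]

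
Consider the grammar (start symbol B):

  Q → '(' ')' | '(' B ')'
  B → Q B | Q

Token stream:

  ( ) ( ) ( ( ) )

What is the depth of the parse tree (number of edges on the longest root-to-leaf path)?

6

[B [Q ( )] [B [Q ( )] [B [Q ( [B [Q ( )]] )]]]]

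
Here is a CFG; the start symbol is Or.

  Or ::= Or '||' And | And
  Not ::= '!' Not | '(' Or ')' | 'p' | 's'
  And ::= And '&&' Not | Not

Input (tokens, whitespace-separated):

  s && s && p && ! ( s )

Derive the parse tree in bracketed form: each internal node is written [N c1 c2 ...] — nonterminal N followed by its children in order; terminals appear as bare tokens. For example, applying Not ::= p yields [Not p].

[Or [And [And [And [And [Not s]] && [Not s]] && [Not p]] && [Not ! [Not ( [Or [And [Not s]]] )]]]]

Or
And
And && Not
And && Not && Not
And && Not && Not && Not
Not && Not && Not && Not
s && Not && Not && Not
s && s && Not && Not
s && s && p && Not
s && s && p && ! Not
s && s && p && ! ( Or )
s && s && p && ! ( And )
s && s && p && ! ( Not )
s && s && p && ! ( s )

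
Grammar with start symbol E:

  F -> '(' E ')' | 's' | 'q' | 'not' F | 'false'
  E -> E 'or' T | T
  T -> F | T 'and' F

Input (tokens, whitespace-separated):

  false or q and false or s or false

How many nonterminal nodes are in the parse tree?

14

[E [E [E [E [T [F false]]] or [T [T [F q]] and [F false]]] or [T [F s]]] or [T [F false]]]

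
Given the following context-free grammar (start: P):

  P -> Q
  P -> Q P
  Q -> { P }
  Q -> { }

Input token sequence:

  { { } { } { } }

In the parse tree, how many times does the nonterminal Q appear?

4

[P [Q { [P [Q { }] [P [Q { }] [P [Q { }]]]] }]]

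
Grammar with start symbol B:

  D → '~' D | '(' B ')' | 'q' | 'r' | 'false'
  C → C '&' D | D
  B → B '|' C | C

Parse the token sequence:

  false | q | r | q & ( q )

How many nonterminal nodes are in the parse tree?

[B [B [B [B [C [D false]]] | [C [D q]]] | [C [D r]]] | [C [C [D q]] & [D ( [B [C [D q]]] )]]]

17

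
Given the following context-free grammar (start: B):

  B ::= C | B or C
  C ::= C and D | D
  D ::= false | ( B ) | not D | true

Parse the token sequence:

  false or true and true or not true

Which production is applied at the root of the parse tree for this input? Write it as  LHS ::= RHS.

[B [B [B [C [D false]]] or [C [C [D true]] and [D true]]] or [C [D not [D true]]]]

B ::= B or C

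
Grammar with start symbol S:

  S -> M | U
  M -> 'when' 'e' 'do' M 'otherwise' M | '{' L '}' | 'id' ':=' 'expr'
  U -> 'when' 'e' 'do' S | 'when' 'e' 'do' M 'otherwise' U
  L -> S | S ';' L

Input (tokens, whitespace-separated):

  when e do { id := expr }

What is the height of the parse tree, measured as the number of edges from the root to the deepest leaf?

7

[S [U when e do [S [M { [L [S [M id := expr]]] }]]]]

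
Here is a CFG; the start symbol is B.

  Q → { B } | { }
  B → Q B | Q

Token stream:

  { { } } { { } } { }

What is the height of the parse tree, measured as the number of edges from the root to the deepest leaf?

[B [Q { [B [Q { }]] }] [B [Q { [B [Q { }]] }] [B [Q { }]]]]

5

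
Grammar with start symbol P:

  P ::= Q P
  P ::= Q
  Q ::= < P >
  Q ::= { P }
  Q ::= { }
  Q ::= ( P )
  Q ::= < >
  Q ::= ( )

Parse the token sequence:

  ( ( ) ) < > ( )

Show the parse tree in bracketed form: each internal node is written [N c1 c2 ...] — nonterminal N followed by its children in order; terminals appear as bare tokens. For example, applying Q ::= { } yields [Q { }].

P
Q P
( P ) P
( Q ) P
( ( ) ) P
( ( ) ) Q P
( ( ) ) < > P
( ( ) ) < > Q
( ( ) ) < > ( )

[P [Q ( [P [Q ( )]] )] [P [Q < >] [P [Q ( )]]]]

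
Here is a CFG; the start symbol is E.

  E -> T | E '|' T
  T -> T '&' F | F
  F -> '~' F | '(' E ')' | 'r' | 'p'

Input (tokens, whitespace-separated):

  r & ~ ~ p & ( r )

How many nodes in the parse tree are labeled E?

[E [T [T [T [F r]] & [F ~ [F ~ [F p]]]] & [F ( [E [T [F r]]] )]]]

2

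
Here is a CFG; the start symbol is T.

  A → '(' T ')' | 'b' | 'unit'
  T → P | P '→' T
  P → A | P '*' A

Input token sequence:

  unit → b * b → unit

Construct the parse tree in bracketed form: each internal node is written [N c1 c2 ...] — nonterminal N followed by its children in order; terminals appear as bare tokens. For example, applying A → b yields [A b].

[T [P [A unit]] → [T [P [P [A b]] * [A b]] → [T [P [A unit]]]]]

T
P → T
A → T
unit → T
unit → P → T
unit → P * A → T
unit → A * A → T
unit → b * A → T
unit → b * b → T
unit → b * b → P
unit → b * b → A
unit → b * b → unit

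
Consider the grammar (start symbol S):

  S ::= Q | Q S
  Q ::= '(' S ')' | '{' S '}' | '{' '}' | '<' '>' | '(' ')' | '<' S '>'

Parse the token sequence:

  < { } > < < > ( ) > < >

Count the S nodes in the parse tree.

6

[S [Q < [S [Q { }]] >] [S [Q < [S [Q < >] [S [Q ( )]]] >] [S [Q < >]]]]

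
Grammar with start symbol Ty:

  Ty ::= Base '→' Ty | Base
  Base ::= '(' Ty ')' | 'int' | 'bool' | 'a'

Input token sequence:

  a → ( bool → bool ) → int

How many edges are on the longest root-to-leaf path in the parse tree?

6

[Ty [Base a] → [Ty [Base ( [Ty [Base bool] → [Ty [Base bool]]] )] → [Ty [Base int]]]]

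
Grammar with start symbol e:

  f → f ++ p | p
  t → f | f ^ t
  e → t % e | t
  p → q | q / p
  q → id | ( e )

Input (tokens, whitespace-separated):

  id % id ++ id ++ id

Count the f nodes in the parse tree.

4

[e [t [f [p [q id]]]] % [e [t [f [f [f [p [q id]]] ++ [p [q id]]] ++ [p [q id]]]]]]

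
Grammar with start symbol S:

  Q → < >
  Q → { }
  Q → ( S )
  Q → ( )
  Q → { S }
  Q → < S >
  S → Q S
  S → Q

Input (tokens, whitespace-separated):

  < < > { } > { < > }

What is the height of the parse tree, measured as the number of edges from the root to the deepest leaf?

5

[S [Q < [S [Q < >] [S [Q { }]]] >] [S [Q { [S [Q < >]] }]]]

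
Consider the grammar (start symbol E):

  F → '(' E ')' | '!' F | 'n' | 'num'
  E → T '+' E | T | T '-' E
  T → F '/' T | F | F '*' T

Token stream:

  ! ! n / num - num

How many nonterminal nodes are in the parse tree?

10

[E [T [F ! [F ! [F n]]] / [T [F num]]] - [E [T [F num]]]]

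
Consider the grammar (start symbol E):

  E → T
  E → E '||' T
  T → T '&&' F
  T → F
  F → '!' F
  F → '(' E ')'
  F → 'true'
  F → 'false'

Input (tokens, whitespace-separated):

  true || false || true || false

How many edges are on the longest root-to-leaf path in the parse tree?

[E [E [E [E [T [F true]]] || [T [F false]]] || [T [F true]]] || [T [F false]]]

6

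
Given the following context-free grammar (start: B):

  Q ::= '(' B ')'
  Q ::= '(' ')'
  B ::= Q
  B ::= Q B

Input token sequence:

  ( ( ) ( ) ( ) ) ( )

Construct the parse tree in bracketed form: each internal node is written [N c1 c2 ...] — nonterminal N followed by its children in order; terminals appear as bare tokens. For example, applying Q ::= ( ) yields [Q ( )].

B
Q B
( B ) B
( Q B ) B
( ( ) B ) B
( ( ) Q B ) B
( ( ) ( ) B ) B
( ( ) ( ) Q ) B
( ( ) ( ) ( ) ) B
( ( ) ( ) ( ) ) Q
( ( ) ( ) ( ) ) ( )

[B [Q ( [B [Q ( )] [B [Q ( )] [B [Q ( )]]]] )] [B [Q ( )]]]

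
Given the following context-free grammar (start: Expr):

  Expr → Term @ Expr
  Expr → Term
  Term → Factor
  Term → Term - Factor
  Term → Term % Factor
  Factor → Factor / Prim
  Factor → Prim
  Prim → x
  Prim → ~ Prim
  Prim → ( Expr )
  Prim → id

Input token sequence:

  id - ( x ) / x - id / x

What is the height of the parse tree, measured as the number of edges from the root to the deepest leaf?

10

[Expr [Term [Term [Term [Factor [Prim id]]] - [Factor [Factor [Prim ( [Expr [Term [Factor [Prim x]]]] )]] / [Prim x]]] - [Factor [Factor [Prim id]] / [Prim x]]]]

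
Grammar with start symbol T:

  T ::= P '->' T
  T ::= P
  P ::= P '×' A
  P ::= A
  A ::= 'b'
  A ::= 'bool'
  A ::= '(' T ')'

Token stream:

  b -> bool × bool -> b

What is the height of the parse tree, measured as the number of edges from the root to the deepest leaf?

[T [P [A b]] -> [T [P [P [A bool]] × [A bool]] -> [T [P [A b]]]]]

5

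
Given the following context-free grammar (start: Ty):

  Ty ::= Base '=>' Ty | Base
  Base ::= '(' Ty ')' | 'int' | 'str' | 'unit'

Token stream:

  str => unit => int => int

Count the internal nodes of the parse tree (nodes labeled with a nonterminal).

8

[Ty [Base str] => [Ty [Base unit] => [Ty [Base int] => [Ty [Base int]]]]]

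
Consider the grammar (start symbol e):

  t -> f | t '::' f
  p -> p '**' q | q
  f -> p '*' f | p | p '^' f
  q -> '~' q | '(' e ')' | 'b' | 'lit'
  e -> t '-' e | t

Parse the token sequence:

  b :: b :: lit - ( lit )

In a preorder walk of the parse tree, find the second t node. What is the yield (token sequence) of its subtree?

[e [t [t [t [f [p [q b]]]] :: [f [p [q b]]]] :: [f [p [q lit]]]] - [e [t [f [p [q ( [e [t [f [p [q lit]]]]] )]]]]]]

b :: b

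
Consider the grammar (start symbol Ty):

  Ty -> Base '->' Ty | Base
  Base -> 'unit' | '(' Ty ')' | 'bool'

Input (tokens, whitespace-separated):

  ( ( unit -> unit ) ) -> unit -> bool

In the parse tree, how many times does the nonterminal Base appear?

[Ty [Base ( [Ty [Base ( [Ty [Base unit] -> [Ty [Base unit]]] )]] )] -> [Ty [Base unit] -> [Ty [Base bool]]]]

6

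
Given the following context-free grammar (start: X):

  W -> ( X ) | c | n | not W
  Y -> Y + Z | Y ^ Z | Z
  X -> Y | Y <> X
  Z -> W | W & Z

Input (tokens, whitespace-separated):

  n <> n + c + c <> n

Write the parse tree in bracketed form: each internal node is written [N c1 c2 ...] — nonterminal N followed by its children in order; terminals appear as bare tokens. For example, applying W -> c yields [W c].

[X [Y [Z [W n]]] <> [X [Y [Y [Y [Z [W n]]] + [Z [W c]]] + [Z [W c]]] <> [X [Y [Z [W n]]]]]]

X
Y <> X
Z <> X
W <> X
n <> X
n <> Y <> X
n <> Y + Z <> X
n <> Y + Z + Z <> X
n <> Z + Z + Z <> X
n <> W + Z + Z <> X
n <> n + Z + Z <> X
n <> n + W + Z <> X
n <> n + c + Z <> X
n <> n + c + W <> X
n <> n + c + c <> X
n <> n + c + c <> Y
n <> n + c + c <> Z
n <> n + c + c <> W
n <> n + c + c <> n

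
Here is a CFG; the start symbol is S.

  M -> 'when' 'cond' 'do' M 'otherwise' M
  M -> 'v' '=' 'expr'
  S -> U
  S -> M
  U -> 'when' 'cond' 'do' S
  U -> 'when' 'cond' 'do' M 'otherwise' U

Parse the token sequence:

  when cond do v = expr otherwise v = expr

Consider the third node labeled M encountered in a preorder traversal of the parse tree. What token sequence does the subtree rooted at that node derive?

v = expr

[S [M when cond do [M v = expr] otherwise [M v = expr]]]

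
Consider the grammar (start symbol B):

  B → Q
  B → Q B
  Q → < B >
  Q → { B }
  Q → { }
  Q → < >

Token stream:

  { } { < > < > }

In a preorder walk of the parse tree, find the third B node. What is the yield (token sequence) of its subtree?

[B [Q { }] [B [Q { [B [Q < >] [B [Q < >]]] }]]]

< > < >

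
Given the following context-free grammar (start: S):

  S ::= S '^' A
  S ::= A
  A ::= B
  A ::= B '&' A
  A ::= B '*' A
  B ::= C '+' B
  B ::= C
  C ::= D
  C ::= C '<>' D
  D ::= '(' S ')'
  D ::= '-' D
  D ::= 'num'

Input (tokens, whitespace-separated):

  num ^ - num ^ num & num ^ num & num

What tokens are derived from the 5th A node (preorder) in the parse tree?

num & num

[S [S [S [S [A [B [C [D num]]]]] ^ [A [B [C [D - [D num]]]]]] ^ [A [B [C [D num]]] & [A [B [C [D num]]]]]] ^ [A [B [C [D num]]] & [A [B [C [D num]]]]]]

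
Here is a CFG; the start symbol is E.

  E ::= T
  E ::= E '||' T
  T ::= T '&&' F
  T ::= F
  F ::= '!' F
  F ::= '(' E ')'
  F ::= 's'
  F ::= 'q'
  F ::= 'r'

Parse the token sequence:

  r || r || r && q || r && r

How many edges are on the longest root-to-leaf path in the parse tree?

6

[E [E [E [E [T [F r]]] || [T [F r]]] || [T [T [F r]] && [F q]]] || [T [T [F r]] && [F r]]]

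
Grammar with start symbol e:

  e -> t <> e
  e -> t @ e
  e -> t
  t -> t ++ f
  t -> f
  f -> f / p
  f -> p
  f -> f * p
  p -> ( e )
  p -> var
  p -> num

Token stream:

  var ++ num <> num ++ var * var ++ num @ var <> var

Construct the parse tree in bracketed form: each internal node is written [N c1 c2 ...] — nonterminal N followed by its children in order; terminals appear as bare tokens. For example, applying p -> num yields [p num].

[e [t [t [f [p var]]] ++ [f [p num]]] <> [e [t [t [t [f [p num]]] ++ [f [f [p var]] * [p var]]] ++ [f [p num]]] @ [e [t [f [p var]]] <> [e [t [f [p var]]]]]]]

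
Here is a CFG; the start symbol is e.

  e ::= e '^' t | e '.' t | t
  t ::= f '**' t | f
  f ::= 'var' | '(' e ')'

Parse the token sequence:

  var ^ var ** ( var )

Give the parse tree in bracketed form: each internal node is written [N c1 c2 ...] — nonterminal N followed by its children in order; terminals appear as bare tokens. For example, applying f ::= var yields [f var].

e
e ^ t
t ^ t
f ^ t
var ^ t
var ^ f ** t
var ^ var ** t
var ^ var ** f
var ^ var ** ( e )
var ^ var ** ( t )
var ^ var ** ( f )
var ^ var ** ( var )

[e [e [t [f var]]] ^ [t [f var] ** [t [f ( [e [t [f var]]] )]]]]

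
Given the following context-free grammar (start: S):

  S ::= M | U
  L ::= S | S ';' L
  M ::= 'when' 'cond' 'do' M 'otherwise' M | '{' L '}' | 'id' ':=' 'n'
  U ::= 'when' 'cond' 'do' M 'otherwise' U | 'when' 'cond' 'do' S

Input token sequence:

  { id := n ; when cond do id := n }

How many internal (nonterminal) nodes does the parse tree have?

10

[S [M { [L [S [M id := n]] ; [L [S [U when cond do [S [M id := n]]]]]] }]]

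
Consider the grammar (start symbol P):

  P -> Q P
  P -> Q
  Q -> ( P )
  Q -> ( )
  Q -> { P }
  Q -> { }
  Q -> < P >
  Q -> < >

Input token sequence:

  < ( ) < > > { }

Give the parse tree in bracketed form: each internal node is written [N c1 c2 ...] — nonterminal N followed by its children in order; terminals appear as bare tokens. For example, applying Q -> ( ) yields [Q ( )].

P
Q P
< P > P
< Q P > P
< ( ) P > P
< ( ) Q > P
< ( ) < > > P
< ( ) < > > Q
< ( ) < > > { }

[P [Q < [P [Q ( )] [P [Q < >]]] >] [P [Q { }]]]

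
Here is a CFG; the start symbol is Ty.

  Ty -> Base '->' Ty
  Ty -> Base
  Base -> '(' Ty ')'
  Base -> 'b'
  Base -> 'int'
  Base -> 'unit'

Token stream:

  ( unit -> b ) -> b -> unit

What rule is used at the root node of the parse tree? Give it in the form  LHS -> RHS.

Ty -> Base '->' Ty

[Ty [Base ( [Ty [Base unit] -> [Ty [Base b]]] )] -> [Ty [Base b] -> [Ty [Base unit]]]]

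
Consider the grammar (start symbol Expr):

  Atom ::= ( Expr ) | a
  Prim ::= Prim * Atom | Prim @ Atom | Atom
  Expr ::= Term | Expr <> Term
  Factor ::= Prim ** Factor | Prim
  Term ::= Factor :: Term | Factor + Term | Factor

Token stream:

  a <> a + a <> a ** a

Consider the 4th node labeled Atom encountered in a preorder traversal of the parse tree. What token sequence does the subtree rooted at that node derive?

a

[Expr [Expr [Expr [Term [Factor [Prim [Atom a]]]]] <> [Term [Factor [Prim [Atom a]]] + [Term [Factor [Prim [Atom a]]]]]] <> [Term [Factor [Prim [Atom a]] ** [Factor [Prim [Atom a]]]]]]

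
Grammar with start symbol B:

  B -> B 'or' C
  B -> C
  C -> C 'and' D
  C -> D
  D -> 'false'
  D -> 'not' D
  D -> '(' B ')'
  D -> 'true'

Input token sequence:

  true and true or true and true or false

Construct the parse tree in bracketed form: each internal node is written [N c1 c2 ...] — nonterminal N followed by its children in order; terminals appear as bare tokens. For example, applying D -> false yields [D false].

[B [B [B [C [C [D true]] and [D true]]] or [C [C [D true]] and [D true]]] or [C [D false]]]

B
B or C
B or C or C
C or C or C
C and D or C or C
D and D or C or C
true and D or C or C
true and true or C or C
true and true or C and D or C
true and true or D and D or C
true and true or true and D or C
true and true or true and true or C
true and true or true and true or D
true and true or true and true or false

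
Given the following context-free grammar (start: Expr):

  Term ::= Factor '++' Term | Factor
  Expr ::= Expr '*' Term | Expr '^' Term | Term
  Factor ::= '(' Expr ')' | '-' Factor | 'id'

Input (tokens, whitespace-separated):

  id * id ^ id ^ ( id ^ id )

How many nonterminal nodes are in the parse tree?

[Expr [Expr [Expr [Expr [Term [Factor id]]] * [Term [Factor id]]] ^ [Term [Factor id]]] ^ [Term [Factor ( [Expr [Expr [Term [Factor id]]] ^ [Term [Factor id]]] )]]]

18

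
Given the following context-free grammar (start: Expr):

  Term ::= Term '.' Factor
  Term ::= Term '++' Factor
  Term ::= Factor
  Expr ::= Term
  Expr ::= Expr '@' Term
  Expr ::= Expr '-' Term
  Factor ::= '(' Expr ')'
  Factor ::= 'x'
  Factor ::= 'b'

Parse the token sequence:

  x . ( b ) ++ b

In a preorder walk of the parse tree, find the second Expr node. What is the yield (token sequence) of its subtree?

[Expr [Term [Term [Term [Factor x]] . [Factor ( [Expr [Term [Factor b]]] )]] ++ [Factor b]]]

b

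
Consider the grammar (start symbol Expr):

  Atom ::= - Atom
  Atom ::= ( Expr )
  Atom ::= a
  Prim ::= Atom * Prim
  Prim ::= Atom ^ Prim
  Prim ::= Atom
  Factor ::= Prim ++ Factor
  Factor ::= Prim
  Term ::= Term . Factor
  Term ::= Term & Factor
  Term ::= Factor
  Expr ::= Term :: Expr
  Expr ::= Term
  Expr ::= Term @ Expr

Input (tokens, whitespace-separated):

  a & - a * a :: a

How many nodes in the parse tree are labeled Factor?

3

[Expr [Term [Term [Factor [Prim [Atom a]]]] & [Factor [Prim [Atom - [Atom a]] * [Prim [Atom a]]]]] :: [Expr [Term [Factor [Prim [Atom a]]]]]]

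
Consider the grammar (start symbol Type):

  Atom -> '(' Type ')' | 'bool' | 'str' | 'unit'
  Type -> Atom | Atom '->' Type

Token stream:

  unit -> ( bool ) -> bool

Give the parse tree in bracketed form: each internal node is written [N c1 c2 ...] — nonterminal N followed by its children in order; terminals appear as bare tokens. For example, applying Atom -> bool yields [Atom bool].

[Type [Atom unit] -> [Type [Atom ( [Type [Atom bool]] )] -> [Type [Atom bool]]]]

Type
Atom -> Type
unit -> Type
unit -> Atom -> Type
unit -> ( Type ) -> Type
unit -> ( Atom ) -> Type
unit -> ( bool ) -> Type
unit -> ( bool ) -> Atom
unit -> ( bool ) -> bool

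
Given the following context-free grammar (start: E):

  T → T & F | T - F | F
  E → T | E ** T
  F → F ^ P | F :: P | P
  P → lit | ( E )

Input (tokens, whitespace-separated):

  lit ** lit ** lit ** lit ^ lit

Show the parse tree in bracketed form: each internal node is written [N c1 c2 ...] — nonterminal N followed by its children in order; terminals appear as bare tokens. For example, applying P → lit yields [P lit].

[E [E [E [E [T [F [P lit]]]] ** [T [F [P lit]]]] ** [T [F [P lit]]]] ** [T [F [F [P lit]] ^ [P lit]]]]

E
E ** T
E ** T ** T
E ** T ** T ** T
T ** T ** T ** T
F ** T ** T ** T
P ** T ** T ** T
lit ** T ** T ** T
lit ** F ** T ** T
lit ** P ** T ** T
lit ** lit ** T ** T
lit ** lit ** F ** T
lit ** lit ** P ** T
lit ** lit ** lit ** T
lit ** lit ** lit ** F
lit ** lit ** lit ** F ^ P
lit ** lit ** lit ** P ^ P
lit ** lit ** lit ** lit ^ P
lit ** lit ** lit ** lit ^ lit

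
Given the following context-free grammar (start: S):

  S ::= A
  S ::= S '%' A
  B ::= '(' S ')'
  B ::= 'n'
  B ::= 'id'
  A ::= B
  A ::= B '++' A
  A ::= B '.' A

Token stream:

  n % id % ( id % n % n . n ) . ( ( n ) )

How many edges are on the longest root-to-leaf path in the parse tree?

[S [S [S [A [B n]]] % [A [B id]]] % [A [B ( [S [S [S [A [B id]]] % [A [B n]]] % [A [B n] . [A [B n]]]] )] . [A [B ( [S [A [B ( [S [A [B n]]] )]]] )]]]]

10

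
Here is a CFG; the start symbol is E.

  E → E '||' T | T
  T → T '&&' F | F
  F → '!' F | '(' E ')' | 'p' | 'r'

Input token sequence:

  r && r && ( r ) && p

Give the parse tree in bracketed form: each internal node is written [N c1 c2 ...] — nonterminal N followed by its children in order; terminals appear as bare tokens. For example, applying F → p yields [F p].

[E [T [T [T [T [F r]] && [F r]] && [F ( [E [T [F r]]] )]] && [F p]]]

E
T
T && F
T && F && F
T && F && F && F
F && F && F && F
r && F && F && F
r && r && F && F
r && r && ( E ) && F
r && r && ( T ) && F
r && r && ( F ) && F
r && r && ( r ) && F
r && r && ( r ) && p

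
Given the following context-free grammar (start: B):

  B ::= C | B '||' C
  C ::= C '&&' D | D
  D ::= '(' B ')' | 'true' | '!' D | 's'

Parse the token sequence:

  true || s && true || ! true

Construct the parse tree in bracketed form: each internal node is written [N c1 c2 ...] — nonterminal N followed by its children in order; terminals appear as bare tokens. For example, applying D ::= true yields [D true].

[B [B [B [C [D true]]] || [C [C [D s]] && [D true]]] || [C [D ! [D true]]]]

B
B || C
B || C || C
C || C || C
D || C || C
true || C || C
true || C && D || C
true || D && D || C
true || s && D || C
true || s && true || C
true || s && true || D
true || s && true || ! D
true || s && true || ! true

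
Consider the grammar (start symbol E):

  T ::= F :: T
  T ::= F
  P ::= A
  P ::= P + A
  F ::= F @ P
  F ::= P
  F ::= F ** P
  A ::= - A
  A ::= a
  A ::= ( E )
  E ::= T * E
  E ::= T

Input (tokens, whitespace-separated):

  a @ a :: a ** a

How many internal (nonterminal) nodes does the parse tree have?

[E [T [F [F [P [A a]]] @ [P [A a]]] :: [T [F [F [P [A a]]] ** [P [A a]]]]]]

15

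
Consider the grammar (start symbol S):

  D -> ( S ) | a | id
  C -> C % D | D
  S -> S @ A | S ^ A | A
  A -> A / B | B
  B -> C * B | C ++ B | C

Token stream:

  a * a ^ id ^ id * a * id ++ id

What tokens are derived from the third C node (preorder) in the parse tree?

[S [S [S [A [B [C [D a]] * [B [C [D a]]]]]] ^ [A [B [C [D id]]]]] ^ [A [B [C [D id]] * [B [C [D a]] * [B [C [D id]] ++ [B [C [D id]]]]]]]]

id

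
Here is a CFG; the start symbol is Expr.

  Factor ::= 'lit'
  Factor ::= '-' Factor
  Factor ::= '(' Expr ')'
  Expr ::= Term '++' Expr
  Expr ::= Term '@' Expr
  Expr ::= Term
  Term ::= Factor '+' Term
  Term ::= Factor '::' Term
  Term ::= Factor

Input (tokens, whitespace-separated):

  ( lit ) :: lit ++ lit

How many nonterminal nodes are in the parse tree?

11

[Expr [Term [Factor ( [Expr [Term [Factor lit]]] )] :: [Term [Factor lit]]] ++ [Expr [Term [Factor lit]]]]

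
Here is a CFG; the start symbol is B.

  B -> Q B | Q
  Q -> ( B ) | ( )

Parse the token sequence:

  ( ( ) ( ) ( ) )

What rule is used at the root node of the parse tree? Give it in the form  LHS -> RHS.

B -> Q

[B [Q ( [B [Q ( )] [B [Q ( )] [B [Q ( )]]]] )]]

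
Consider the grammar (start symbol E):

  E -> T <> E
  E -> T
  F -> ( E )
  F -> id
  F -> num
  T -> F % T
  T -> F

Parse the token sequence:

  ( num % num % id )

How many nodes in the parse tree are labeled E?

[E [T [F ( [E [T [F num] % [T [F num] % [T [F id]]]]] )]]]

2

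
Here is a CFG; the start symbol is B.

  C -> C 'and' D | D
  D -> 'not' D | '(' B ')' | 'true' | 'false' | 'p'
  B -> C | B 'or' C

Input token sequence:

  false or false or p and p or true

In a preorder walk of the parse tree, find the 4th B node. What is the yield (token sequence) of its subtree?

false

[B [B [B [B [C [D false]]] or [C [D false]]] or [C [C [D p]] and [D p]]] or [C [D true]]]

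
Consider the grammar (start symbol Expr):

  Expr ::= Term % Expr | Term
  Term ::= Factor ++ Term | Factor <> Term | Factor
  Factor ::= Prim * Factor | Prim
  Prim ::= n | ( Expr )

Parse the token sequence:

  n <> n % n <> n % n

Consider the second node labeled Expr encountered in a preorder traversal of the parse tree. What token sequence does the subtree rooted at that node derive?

[Expr [Term [Factor [Prim n]] <> [Term [Factor [Prim n]]]] % [Expr [Term [Factor [Prim n]] <> [Term [Factor [Prim n]]]] % [Expr [Term [Factor [Prim n]]]]]]

n <> n % n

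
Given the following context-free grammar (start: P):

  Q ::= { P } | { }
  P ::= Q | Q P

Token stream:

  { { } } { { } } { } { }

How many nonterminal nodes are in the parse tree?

12

[P [Q { [P [Q { }]] }] [P [Q { [P [Q { }]] }] [P [Q { }] [P [Q { }]]]]]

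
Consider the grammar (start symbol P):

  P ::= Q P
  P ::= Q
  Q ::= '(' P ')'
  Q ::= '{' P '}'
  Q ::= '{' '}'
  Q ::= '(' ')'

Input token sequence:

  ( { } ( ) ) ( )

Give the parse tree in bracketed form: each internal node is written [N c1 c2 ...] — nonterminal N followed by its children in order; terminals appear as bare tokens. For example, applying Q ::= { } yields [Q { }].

P
Q P
( P ) P
( Q P ) P
( { } P ) P
( { } Q ) P
( { } ( ) ) P
( { } ( ) ) Q
( { } ( ) ) ( )

[P [Q ( [P [Q { }] [P [Q ( )]]] )] [P [Q ( )]]]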